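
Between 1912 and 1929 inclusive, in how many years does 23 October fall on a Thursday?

3

Day of week of October 23 in each year:
1912: Wed, 1913: Thu ✓, 1914: Fri, 1915: Sat, 1916: Mon, 1917: Tue, 1918: Wed, 1919: Thu ✓, 1920: Sat, 1921: Sun, 1922: Mon, 1923: Tue, 1924: Thu ✓, 1925: Fri, 1926: Sat, 1927: Sun, 1928: Tue, 1929: Wed
Thursdays: 1913, 1919, 1924.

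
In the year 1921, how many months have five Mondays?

A month has five Mondays exactly when Monday falls within its first (length − 28) days.
Jan: 31 days, starts Sat → 5 of Sat, Sun, Mon ✓
Feb: 28 days, starts Tue → 5 of (none)
Mar: 31 days, starts Tue → 5 of Tue, Wed, Thu
Apr: 30 days, starts Fri → 5 of Fri, Sat
May: 31 days, starts Sun → 5 of Sun, Mon, Tue ✓
Jun: 30 days, starts Wed → 5 of Wed, Thu
Jul: 31 days, starts Fri → 5 of Fri, Sat, Sun
Aug: 31 days, starts Mon → 5 of Mon, Tue, Wed ✓
Sep: 30 days, starts Thu → 5 of Thu, Fri
Oct: 31 days, starts Sat → 5 of Sat, Sun, Mon ✓
Nov: 30 days, starts Tue → 5 of Tue, Wed
Dec: 31 days, starts Thu → 5 of Thu, Fri, Sat
Months with five Mondays: Jan, May, Aug, Oct.

4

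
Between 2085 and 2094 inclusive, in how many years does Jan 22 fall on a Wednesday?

Day of week of January 22 in each year:
2085: Mon, 2086: Tue, 2087: Wed ✓, 2088: Thu, 2089: Sat, 2090: Sun, 2091: Mon, 2092: Tue, 2093: Thu, 2094: Fri
Wednesdays: 2087.

1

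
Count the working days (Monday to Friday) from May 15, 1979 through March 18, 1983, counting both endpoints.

May 15, 1979 is a Tuesday.
That's 1404 days from start to end, counting both.
1404 = 7 × 200 + 4, so there are 200 full weeks plus 4 extra days.
Each full week contributes 5 weekdays (Mon–Fri): 200 × 5 = 1000.
The 4 extra days are Tuesday, Wednesday, Thursday, Friday — 4 of them qualify.
Total: 1000 + 4 = 1004.

1004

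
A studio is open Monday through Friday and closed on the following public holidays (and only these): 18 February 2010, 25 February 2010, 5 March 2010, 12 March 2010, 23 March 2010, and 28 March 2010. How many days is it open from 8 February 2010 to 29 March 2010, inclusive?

8 February 2010 is a Monday.
The range spans 50 days (inclusive of both endpoints).
50 = 7 × 7 + 1, so there are 7 full weeks plus 1 extra day.
Each full week contributes 5 weekdays (Mon–Fri): 7 × 5 = 35.
The 1 extra day is Monday — 1 of them qualifies.
Total: 35 + 1 = 36.
Holidays: 18 February 2010 (Thu); 25 February 2010 (Thu); 5 March 2010 (Fri); 12 March 2010 (Fri); 23 March 2010 (Tue); 28 March 2010 (Sun).
5 of the 6 holidays fall on weekdays; the rest are weekends and were already excluded.
Business days: 36 − 5 = 31.

31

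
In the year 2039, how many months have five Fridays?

4

A month has five Fridays exactly when Friday falls within its first (length − 28) days.
Jan: 31 days, starts Sat → 5 of Sat, Sun, Mon
Feb: 28 days, starts Tue → 5 of (none)
Mar: 31 days, starts Tue → 5 of Tue, Wed, Thu
Apr: 30 days, starts Fri → 5 of Fri, Sat ✓
May: 31 days, starts Sun → 5 of Sun, Mon, Tue
Jun: 30 days, starts Wed → 5 of Wed, Thu
Jul: 31 days, starts Fri → 5 of Fri, Sat, Sun ✓
Aug: 31 days, starts Mon → 5 of Mon, Tue, Wed
Sep: 30 days, starts Thu → 5 of Thu, Fri ✓
Oct: 31 days, starts Sat → 5 of Sat, Sun, Mon
Nov: 30 days, starts Tue → 5 of Tue, Wed
Dec: 31 days, starts Thu → 5 of Thu, Fri, Sat ✓
Months with five Fridays: Apr, Jul, Sep, Dec.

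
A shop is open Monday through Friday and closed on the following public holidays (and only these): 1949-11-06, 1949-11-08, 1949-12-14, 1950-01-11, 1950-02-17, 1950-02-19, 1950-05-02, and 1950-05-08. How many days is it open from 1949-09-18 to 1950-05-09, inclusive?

1949-09-18 is a Sunday.
That's 234 days from start to end, counting both.
234 = 7 × 33 + 3, so there are 33 full weeks plus 3 extra days.
Each full week contributes 5 weekdays (Mon–Fri): 33 × 5 = 165.
The 3 extra days are Sun, Mon, Tue — 2 of them qualify.
Total: 165 + 2 = 167.
Holidays: 1949-11-06 (Sun); 1949-11-08 (Tue); 1949-12-14 (Wed); 1950-01-11 (Wed); 1950-02-17 (Fri); 1950-02-19 (Sun); 1950-05-02 (Tue); 1950-05-08 (Mon).
6 of the 8 holidays fall on weekdays; the rest are weekends and were already excluded.
Business days: 167 − 6 = 161.

161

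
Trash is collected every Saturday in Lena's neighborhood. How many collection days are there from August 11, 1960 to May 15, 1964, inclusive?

August 11, 1960 is a Thursday.
From August 11, 1960 to May 15, 1964 is 1374 days inclusive.
1374 = 7 × 196 + 2, so there are 196 full weeks plus 2 extra days.
Each full week contributes one Saturday: 196 so far.
The 2 extra days are Thu, Fri — none qualify.
Total: 196 + 0 = 196.

196 Saturdays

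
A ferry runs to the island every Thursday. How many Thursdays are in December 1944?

4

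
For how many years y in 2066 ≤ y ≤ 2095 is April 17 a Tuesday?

Day of week of April 17 in each year:
2066: Sat, 2067: Sun, 2068: Tue ✓, 2069: Wed, 2070: Thu, 2071: Fri, 2072: Sun, 2073: Mon, 2074: Tue ✓, 2075: Wed, 2076: Fri, 2077: Sat, 2078: Sun, 2079: Mon, 2080: Wed, 2081: Thu, 2082: Fri, 2083: Sat, 2084: Mon, 2085: Tue ✓, 2086: Wed, 2087: Thu, 2088: Sat, 2089: Sun, 2090: Mon, 2091: Tue ✓, 2092: Thu, 2093: Fri, 2094: Sat, 2095: Sun
Tuesdays: 2068, 2074, 2085, 2091.

4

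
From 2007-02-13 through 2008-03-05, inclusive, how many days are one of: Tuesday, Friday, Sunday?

2007-02-13 is a Tuesday.
From 2007-02-13 to 2008-03-05 is 387 days inclusive.
387 = 7 × 55 + 2, so there are 55 full weeks plus 2 extra days.
Each full week contributes 3 days from the set (Tue, Fri, Sun): 55 × 3 = 165.
The 2 extra days are Tuesday, Wednesday — 1 of them qualifies.
Total: 165 + 1 = 166.

166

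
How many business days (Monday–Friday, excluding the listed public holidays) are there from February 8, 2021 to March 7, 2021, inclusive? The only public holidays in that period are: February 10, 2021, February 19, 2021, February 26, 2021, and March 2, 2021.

16 business days

February 8, 2021 is a Monday.
That's 28 days from start to end, counting both.
28 = 7 × 4, so the span is exactly 4 full weeks.
Each full week contributes 5 weekdays (Mon–Fri): 4 × 5 = 20.
Holidays: February 10, 2021 (Wed); February 19, 2021 (Fri); February 26, 2021 (Fri); March 2, 2021 (Tue).
All 4 holidays fall on weekdays, so subtract 4.
Business days: 20 − 4 = 16.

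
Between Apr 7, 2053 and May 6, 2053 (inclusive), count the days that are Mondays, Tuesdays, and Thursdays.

14

Apr 7, 2053 is a Monday.
That's 30 days from start to end, counting both.
30 = 7 × 4 + 2, so there are 4 full weeks plus 2 extra days.
Each full week contributes 3 days from the set (Mon, Tue, Thu): 4 × 3 = 12.
The 2 extra days are Monday, Tuesday — 2 of them qualify.
Total: 12 + 2 = 14.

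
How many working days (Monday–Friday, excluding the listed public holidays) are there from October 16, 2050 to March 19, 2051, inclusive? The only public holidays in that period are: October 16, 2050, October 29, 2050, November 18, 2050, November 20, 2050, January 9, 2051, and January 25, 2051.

107

October 16, 2050 is a Sunday.
From October 16, 2050 to March 19, 2051 is 155 days inclusive.
155 = 7 × 22 + 1, so there are 22 full weeks plus 1 extra day.
Each full week contributes 5 weekdays (Mon–Fri): 22 × 5 = 110.
The 1 extra day is Sunday — none qualify.
Total: 110 + 0 = 110.
Holidays: October 16, 2050 (Sun); October 29, 2050 (Sat); November 18, 2050 (Fri); November 20, 2050 (Sun); January 9, 2051 (Mon); January 25, 2051 (Wed).
3 of the 6 holidays fall on weekdays; the rest are weekends and were already excluded.
Business days: 110 − 3 = 107.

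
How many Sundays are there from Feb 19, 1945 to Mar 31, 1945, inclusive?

Feb 19, 1945 is a Monday.
The range spans 41 days (inclusive of both endpoints).
41 = 7 × 5 + 6, so there are 5 full weeks plus 6 extra days.
Each full week contributes one Sunday: 5 so far.
The 6 extra days are Mon, Tue, Wed, Thu, Fri, Sat — none qualify.
Total: 5 + 0 = 5.

5 Sundays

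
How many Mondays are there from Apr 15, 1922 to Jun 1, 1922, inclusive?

Apr 15, 1922 is a Saturday.
The range spans 48 days (inclusive of both endpoints).
48 = 7 × 6 + 6, so there are 6 full weeks plus 6 extra days.
Each full week contributes one Monday: 6 so far.
The 6 extra days are Saturday, Sunday, Monday, Tuesday, Wednesday, Thursday — 1 of them qualifies.
Total: 6 + 1 = 7.

7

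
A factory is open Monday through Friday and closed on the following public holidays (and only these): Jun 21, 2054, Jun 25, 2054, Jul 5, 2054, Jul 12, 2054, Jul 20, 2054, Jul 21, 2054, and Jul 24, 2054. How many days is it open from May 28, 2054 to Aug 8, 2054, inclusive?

May 28, 2054 is a Thursday.
The range spans 73 days (inclusive of both endpoints).
73 = 7 × 10 + 3, so there are 10 full weeks plus 3 extra days.
Each full week contributes 5 weekdays (Mon–Fri): 10 × 5 = 50.
The 3 extra days are Thursday, Friday, Saturday — 2 of them qualify.
Total: 50 + 2 = 52.
Holidays: Jun 21, 2054 (Sun); Jun 25, 2054 (Thu); Jul 5, 2054 (Sun); Jul 12, 2054 (Sun); Jul 20, 2054 (Mon); Jul 21, 2054 (Tue); Jul 24, 2054 (Fri).
4 of the 7 holidays fall on weekdays; the rest are weekends and were already excluded.
Business days: 52 − 4 = 48.

48 business days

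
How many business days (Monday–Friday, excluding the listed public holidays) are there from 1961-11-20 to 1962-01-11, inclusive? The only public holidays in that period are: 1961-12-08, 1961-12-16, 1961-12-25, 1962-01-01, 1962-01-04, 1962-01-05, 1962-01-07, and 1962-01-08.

1961-11-20 is a Monday.
From 1961-11-20 to 1962-01-11 is 53 days inclusive.
53 = 7 × 7 + 4, so there are 7 full weeks plus 4 extra days.
Each full week contributes 5 weekdays (Mon–Fri): 7 × 5 = 35.
The 4 extra days are Mon, Tue, Wed, Thu — 4 of them qualify.
Total: 35 + 4 = 39.
Holidays: 1961-12-08 (Fri); 1961-12-16 (Sat); 1961-12-25 (Mon); 1962-01-01 (Mon); 1962-01-04 (Thu); 1962-01-05 (Fri); 1962-01-07 (Sun); 1962-01-08 (Mon).
6 of the 8 holidays fall on weekdays; the rest are weekends and were already excluded.
Business days: 39 − 6 = 33.

33 business days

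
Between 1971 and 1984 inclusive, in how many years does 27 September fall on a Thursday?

3

Day of week of September 27 in each year:
1971: Mon, 1972: Wed, 1973: Thu ✓, 1974: Fri, 1975: Sat, 1976: Mon, 1977: Tue, 1978: Wed, 1979: Thu ✓, 1980: Sat, 1981: Sun, 1982: Mon, 1983: Tue, 1984: Thu ✓
Thursdays: 1973, 1979, 1984.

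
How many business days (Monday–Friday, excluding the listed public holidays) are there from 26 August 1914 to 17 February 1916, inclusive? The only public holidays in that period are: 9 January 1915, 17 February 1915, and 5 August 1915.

385

26 August 1914 is a Wednesday.
That's 541 days from start to end, counting both.
541 = 7 × 77 + 2, so there are 77 full weeks plus 2 extra days.
Each full week contributes 5 weekdays (Mon–Fri): 77 × 5 = 385.
The 2 extra days are Wednesday, Thursday — 2 of them qualify.
Total: 385 + 2 = 387.
Holidays: 9 January 1915 (Sat); 17 February 1915 (Wed); 5 August 1915 (Thu).
2 of the 3 holidays fall on weekdays; the rest are weekends and were already excluded.
Business days: 387 − 2 = 385.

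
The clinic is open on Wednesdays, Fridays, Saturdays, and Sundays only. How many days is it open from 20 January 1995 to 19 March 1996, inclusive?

20 January 1995 is a Friday.
That's 425 days from start to end, counting both.
425 = 7 × 60 + 5, so there are 60 full weeks plus 5 extra days.
Each full week contributes 4 days from the set (Wed, Fri, Sat, Sun): 60 × 4 = 240.
The 5 extra days are Friday, Saturday, Sunday, Monday, Tuesday — 3 of them qualify.
Total: 240 + 3 = 243.

243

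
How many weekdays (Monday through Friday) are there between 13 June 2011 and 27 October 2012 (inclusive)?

13 June 2011 is a Monday.
The range spans 503 days (inclusive of both endpoints).
503 = 7 × 71 + 6, so there are 71 full weeks plus 6 extra days.
Each full week contributes 5 weekdays (Mon–Fri): 71 × 5 = 355.
The 6 extra days are Monday, Tuesday, Wednesday, Thursday, Friday, Saturday — 5 of them qualify.
Total: 355 + 5 = 360.

360 weekdays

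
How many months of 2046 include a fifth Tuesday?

4

A month has five Tuesdays exactly when Tuesday falls within its first (length − 28) days.
Jan: 31 days, starts Mon → 5 of Mon, Tue, Wed ✓
Feb: 28 days, starts Thu → 5 of (none)
Mar: 31 days, starts Thu → 5 of Thu, Fri, Sat
Apr: 30 days, starts Sun → 5 of Sun, Mon
May: 31 days, starts Tue → 5 of Tue, Wed, Thu ✓
Jun: 30 days, starts Fri → 5 of Fri, Sat
Jul: 31 days, starts Sun → 5 of Sun, Mon, Tue ✓
Aug: 31 days, starts Wed → 5 of Wed, Thu, Fri
Sep: 30 days, starts Sat → 5 of Sat, Sun
Oct: 31 days, starts Mon → 5 of Mon, Tue, Wed ✓
Nov: 30 days, starts Thu → 5 of Thu, Fri
Dec: 31 days, starts Sat → 5 of Sat, Sun, Mon
Months with five Tuesdays: Jan, May, Jul, Oct.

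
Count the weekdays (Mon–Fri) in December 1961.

Dec 1, 1961 is a Friday.
The range spans 31 days (inclusive of both endpoints).
31 = 7 × 4 + 3, so there are 4 full weeks plus 3 extra days.
Each full week contributes 5 weekdays (Mon–Fri): 4 × 5 = 20.
The 3 extra days are Friday, Saturday, Sunday — 1 of them qualifies.
Total: 20 + 1 = 21.

21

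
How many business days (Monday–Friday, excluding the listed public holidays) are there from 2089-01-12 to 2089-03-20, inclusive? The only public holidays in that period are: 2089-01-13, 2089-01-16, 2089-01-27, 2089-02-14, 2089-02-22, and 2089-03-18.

43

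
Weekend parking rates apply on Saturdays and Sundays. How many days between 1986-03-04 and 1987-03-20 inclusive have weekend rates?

1986-03-04 is a Tuesday.
The range spans 382 days (inclusive of both endpoints).
382 = 7 × 54 + 4, so there are 54 full weeks plus 4 extra days.
Each full week contributes 2 weekend days (Sat, Sun): 54 × 2 = 108.
The 4 extra days are Tue, Wed, Thu, Fri — none qualify.
Total: 108 + 0 = 108.

108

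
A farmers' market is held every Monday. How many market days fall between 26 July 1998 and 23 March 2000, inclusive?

87 Mondays

26 July 1998 is a Sunday.
The range spans 607 days (inclusive of both endpoints).
607 = 7 × 86 + 5, so there are 86 full weeks plus 5 extra days.
Each full week contributes one Monday: 86 so far.
The 5 extra days are Sunday, Monday, Tuesday, Wednesday, Thursday — 1 of them qualifies.
Total: 86 + 1 = 87.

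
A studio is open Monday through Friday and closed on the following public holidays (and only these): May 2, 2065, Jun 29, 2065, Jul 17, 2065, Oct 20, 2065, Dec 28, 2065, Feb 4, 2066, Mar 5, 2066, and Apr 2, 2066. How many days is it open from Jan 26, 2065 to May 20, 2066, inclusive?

Jan 26, 2065 is a Monday.
From Jan 26, 2065 to May 20, 2066 is 480 days inclusive.
480 = 7 × 68 + 4, so there are 68 full weeks plus 4 extra days.
Each full week contributes 5 weekdays (Mon–Fri): 68 × 5 = 340.
The 4 extra days are Mon, Tue, Wed, Thu — 4 of them qualify.
Total: 340 + 4 = 344.
Holidays: May 2, 2065 (Sat); Jun 29, 2065 (Mon); Jul 17, 2065 (Fri); Oct 20, 2065 (Tue); Dec 28, 2065 (Mon); Feb 4, 2066 (Thu); Mar 5, 2066 (Fri); Apr 2, 2066 (Fri).
7 of the 8 holidays fall on weekdays; the rest are weekends and were already excluded.
Business days: 344 − 7 = 337.

337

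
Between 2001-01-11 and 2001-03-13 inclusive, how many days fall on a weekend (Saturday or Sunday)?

18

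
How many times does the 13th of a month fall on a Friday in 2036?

The 13th falls on a Friday when the month's 13th has weekday Fri.
Jan 13 is Sun; Feb 13 is Wed; Mar 13 is Thu; Apr 13 is Sun; May 13 is Tue; Jun 13 is Fri ✓; Jul 13 is Sun; Aug 13 is Wed; Sep 13 is Sat; Oct 13 is Mon; Nov 13 is Thu; Dec 13 is Sat.
Friday the 13ths: Jun.

1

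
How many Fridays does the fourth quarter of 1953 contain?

13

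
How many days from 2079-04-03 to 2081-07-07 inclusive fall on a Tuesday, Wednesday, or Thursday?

2079-04-03 is a Monday.
From 2079-04-03 to 2081-07-07 is 827 days inclusive.
827 = 7 × 118 + 1, so there are 118 full weeks plus 1 extra day.
Each full week contributes 3 days from the set (Tue, Wed, Thu): 118 × 3 = 354.
The 1 extra day is Mon — none qualify.
Total: 354 + 0 = 354.

354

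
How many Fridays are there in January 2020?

Jan 1, 2020 is a Wednesday.
The range spans 31 days (inclusive of both endpoints).
31 = 7 × 4 + 3, so there are 4 full weeks plus 3 extra days.
Each full week contributes one Friday: 4 so far.
The 3 extra days are Wed, Thu, Fri — 1 of them qualifies.
Total: 4 + 1 = 5.

5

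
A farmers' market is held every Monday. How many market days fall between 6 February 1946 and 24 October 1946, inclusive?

6 February 1946 is a Wednesday.
That's 261 days from start to end, counting both.
261 = 7 × 37 + 2, so there are 37 full weeks plus 2 extra days.
Each full week contributes one Monday: 37 so far.
The 2 extra days are Wednesday, Thursday — none qualify.
Total: 37 + 0 = 37.

37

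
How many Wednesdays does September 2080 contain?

Sep 1, 2080 is a Sunday.
From Sep 1, 2080 to Sep 30, 2080 is 30 days inclusive.
30 = 7 × 4 + 2, so there are 4 full weeks plus 2 extra days.
Each full week contributes one Wednesday: 4 so far.
The 2 extra days are Sunday, Monday — none qualify.
Total: 4 + 0 = 4.

4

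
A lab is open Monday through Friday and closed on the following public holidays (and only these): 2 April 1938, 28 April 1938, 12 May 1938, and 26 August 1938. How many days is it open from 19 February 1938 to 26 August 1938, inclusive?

19 February 1938 is a Saturday.
The range spans 189 days (inclusive of both endpoints).
189 = 7 × 27, so the span is exactly 27 full weeks.
Each full week contributes 5 weekdays (Mon–Fri): 27 × 5 = 135.
Total: 135.
Holidays: 2 April 1938 (Sat); 28 April 1938 (Thu); 12 May 1938 (Thu); 26 August 1938 (Fri).
3 of the 4 holidays fall on weekdays; the rest are weekends and were already excluded.
Business days: 135 − 3 = 132.

132 business days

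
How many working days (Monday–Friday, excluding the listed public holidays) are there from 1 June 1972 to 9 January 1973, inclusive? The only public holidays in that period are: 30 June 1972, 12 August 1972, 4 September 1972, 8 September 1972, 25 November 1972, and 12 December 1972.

1 June 1972 is a Thursday.
The range spans 223 days (inclusive of both endpoints).
223 = 7 × 31 + 6, so there are 31 full weeks plus 6 extra days.
Each full week contributes 5 weekdays (Mon–Fri): 31 × 5 = 155.
The 6 extra days are Thu, Fri, Sat, Sun, Mon, Tue — 4 of them qualify.
Total: 155 + 4 = 159.
Holidays: 30 June 1972 (Fri); 12 August 1972 (Sat); 4 September 1972 (Mon); 8 September 1972 (Fri); 25 November 1972 (Sat); 12 December 1972 (Tue).
4 of the 6 holidays fall on weekdays; the rest are weekends and were already excluded.
Business days: 159 − 4 = 155.

155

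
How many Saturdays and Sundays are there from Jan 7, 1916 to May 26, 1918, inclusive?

Jan 7, 1916 is a Friday.
The range spans 871 days (inclusive of both endpoints).
871 = 7 × 124 + 3, so there are 124 full weeks plus 3 extra days.
Each full week contributes 2 weekend days (Sat, Sun): 124 × 2 = 248.
The 3 extra days are Fri, Sat, Sun — 2 of them qualify.
Total: 248 + 2 = 250.

250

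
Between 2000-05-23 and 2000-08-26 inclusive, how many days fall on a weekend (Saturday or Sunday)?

27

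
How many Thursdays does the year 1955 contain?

1955-01-01 is a Saturday.
From 1955-01-01 to 1955-12-31 is 365 days inclusive.
365 = 7 × 52 + 1, so there are 52 full weeks plus 1 extra day.
Each full week contributes one Thursday: 52 so far.
The 1 extra day is Sat — none qualify.
Total: 52 + 0 = 52.

52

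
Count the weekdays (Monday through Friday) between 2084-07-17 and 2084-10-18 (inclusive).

2084-07-17 is a Monday.
The range spans 94 days (inclusive of both endpoints).
94 = 7 × 13 + 3, so there are 13 full weeks plus 3 extra days.
Each full week contributes 5 weekdays (Mon–Fri): 13 × 5 = 65.
The 3 extra days are Mon, Tue, Wed — 3 of them qualify.
Total: 65 + 3 = 68.

68 weekdays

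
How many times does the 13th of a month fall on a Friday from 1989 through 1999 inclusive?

19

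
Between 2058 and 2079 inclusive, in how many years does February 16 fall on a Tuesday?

3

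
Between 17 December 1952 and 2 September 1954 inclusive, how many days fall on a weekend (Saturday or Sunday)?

178

17 December 1952 is a Wednesday.
The range spans 625 days (inclusive of both endpoints).
625 = 7 × 89 + 2, so there are 89 full weeks plus 2 extra days.
Each full week contributes 2 weekend days (Sat, Sun): 89 × 2 = 178.
The 2 extra days are Wed, Thu — none qualify.
Total: 178 + 0 = 178.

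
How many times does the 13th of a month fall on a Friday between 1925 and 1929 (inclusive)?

10

Friday-the-13ths by year:
1925: Feb, Mar, Nov
1926: Aug
1927: May
1928: Jan, Apr, Jul
1929: Sep, Dec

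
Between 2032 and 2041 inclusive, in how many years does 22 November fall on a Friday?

Day of week of November 22 in each year:
2032: Mon, 2033: Tue, 2034: Wed, 2035: Thu, 2036: Sat, 2037: Sun, 2038: Mon, 2039: Tue, 2040: Thu, 2041: Fri ✓
Fridays: 2041.

1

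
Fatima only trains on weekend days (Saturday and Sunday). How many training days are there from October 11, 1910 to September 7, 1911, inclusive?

94

October 11, 1910 is a Tuesday.
That's 332 days from start to end, counting both.
332 = 7 × 47 + 3, so there are 47 full weeks plus 3 extra days.
Each full week contributes 2 weekend days (Sat, Sun): 47 × 2 = 94.
The 3 extra days are Tuesday, Wednesday, Thursday — none qualify.
Total: 94 + 0 = 94.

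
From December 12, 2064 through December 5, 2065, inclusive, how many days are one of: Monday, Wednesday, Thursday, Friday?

205

December 12, 2064 is a Friday.
From December 12, 2064 to December 5, 2065 is 359 days inclusive.
359 = 7 × 51 + 2, so there are 51 full weeks plus 2 extra days.
Each full week contributes 4 days from the set (Mon, Wed, Thu, Fri): 51 × 4 = 204.
The 2 extra days are Fri, Sat — 1 of them qualifies.
Total: 204 + 1 = 205.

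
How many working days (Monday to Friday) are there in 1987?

1 January 1987 is a Thursday.
The range spans 365 days (inclusive of both endpoints).
365 = 7 × 52 + 1, so there are 52 full weeks plus 1 extra day.
Each full week contributes 5 weekdays (Mon–Fri): 52 × 5 = 260.
The 1 extra day is Thu — 1 of them qualifies.
Total: 260 + 1 = 261.

261 weekdays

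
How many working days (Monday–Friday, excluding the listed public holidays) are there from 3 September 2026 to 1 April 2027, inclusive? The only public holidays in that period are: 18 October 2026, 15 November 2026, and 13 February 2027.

151 working days

3 September 2026 is a Thursday.
From 3 September 2026 to 1 April 2027 is 211 days inclusive.
211 = 7 × 30 + 1, so there are 30 full weeks plus 1 extra day.
Each full week contributes 5 weekdays (Mon–Fri): 30 × 5 = 150.
The 1 extra day is Thursday — 1 of them qualifies.
Total: 150 + 1 = 151.
Holidays: 18 October 2026 (Sun); 15 November 2026 (Sun); 13 February 2027 (Sat).
None of the 3 holidays fall on a weekday, so nothing to subtract.
Business days: 151 − 0 = 151.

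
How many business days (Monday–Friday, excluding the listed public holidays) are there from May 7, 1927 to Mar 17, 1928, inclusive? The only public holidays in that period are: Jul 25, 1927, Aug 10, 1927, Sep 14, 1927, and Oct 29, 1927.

222

May 7, 1927 is a Saturday.
The range spans 316 days (inclusive of both endpoints).
316 = 7 × 45 + 1, so there are 45 full weeks plus 1 extra day.
Each full week contributes 5 weekdays (Mon–Fri): 45 × 5 = 225.
The 1 extra day is Saturday — none qualify.
Total: 225 + 0 = 225.
Holidays: Jul 25, 1927 (Mon); Aug 10, 1927 (Wed); Sep 14, 1927 (Wed); Oct 29, 1927 (Sat).
3 of the 4 holidays fall on weekdays; the rest are weekends and were already excluded.
Business days: 225 − 3 = 222.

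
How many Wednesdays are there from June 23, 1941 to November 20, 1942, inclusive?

June 23, 1941 is a Monday.
From June 23, 1941 to November 20, 1942 is 516 days inclusive.
516 = 7 × 73 + 5, so there are 73 full weeks plus 5 extra days.
Each full week contributes one Wednesday: 73 so far.
The 5 extra days are Monday, Tuesday, Wednesday, Thursday, Friday — 1 of them qualifies.
Total: 73 + 1 = 74.

74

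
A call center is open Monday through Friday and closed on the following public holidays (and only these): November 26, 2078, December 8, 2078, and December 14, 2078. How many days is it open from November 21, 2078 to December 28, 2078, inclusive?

26

November 21, 2078 is a Monday.
The range spans 38 days (inclusive of both endpoints).
38 = 7 × 5 + 3, so there are 5 full weeks plus 3 extra days.
Each full week contributes 5 weekdays (Mon–Fri): 5 × 5 = 25.
The 3 extra days are Mon, Tue, Wed — 3 of them qualify.
Total: 25 + 3 = 28.
Holidays: November 26, 2078 (Sat); December 8, 2078 (Thu); December 14, 2078 (Wed).
2 of the 3 holidays fall on weekdays; the rest are weekends and were already excluded.
Business days: 28 − 2 = 26.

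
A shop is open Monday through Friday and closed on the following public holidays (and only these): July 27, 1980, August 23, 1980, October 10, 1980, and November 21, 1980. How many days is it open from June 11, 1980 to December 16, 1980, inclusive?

June 11, 1980 is a Wednesday.
That's 189 days from start to end, counting both.
189 = 7 × 27, so the span is exactly 27 full weeks.
Each full week contributes 5 weekdays (Mon–Fri): 27 × 5 = 135.
Total: 135.
Holidays: July 27, 1980 (Sun); August 23, 1980 (Sat); October 10, 1980 (Fri); November 21, 1980 (Fri).
2 of the 4 holidays fall on weekdays; the rest are weekends and were already excluded.
Business days: 135 − 2 = 133.

133 business days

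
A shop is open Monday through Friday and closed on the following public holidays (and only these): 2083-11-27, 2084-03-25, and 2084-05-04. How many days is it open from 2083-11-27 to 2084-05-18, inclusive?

2083-11-27 is a Saturday.
The range spans 174 days (inclusive of both endpoints).
174 = 7 × 24 + 6, so there are 24 full weeks plus 6 extra days.
Each full week contributes 5 weekdays (Mon–Fri): 24 × 5 = 120.
The 6 extra days are Sat, Sun, Mon, Tue, Wed, Thu — 4 of them qualify.
Total: 120 + 4 = 124.
Holidays: 2083-11-27 (Sat); 2084-03-25 (Sat); 2084-05-04 (Thu).
1 of the 3 holidays fall on weekdays; the rest are weekends and were already excluded.
Business days: 124 − 1 = 123.

123 working days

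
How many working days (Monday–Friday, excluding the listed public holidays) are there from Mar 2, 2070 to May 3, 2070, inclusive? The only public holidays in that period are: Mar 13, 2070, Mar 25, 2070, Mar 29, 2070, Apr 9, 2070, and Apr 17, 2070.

41

Mar 2, 2070 is a Sunday.
From Mar 2, 2070 to May 3, 2070 is 63 days inclusive.
63 = 7 × 9, so the span is exactly 9 full weeks.
Each full week contributes 5 weekdays (Mon–Fri): 9 × 5 = 45.
Holidays: Mar 13, 2070 (Thu); Mar 25, 2070 (Tue); Mar 29, 2070 (Sat); Apr 9, 2070 (Wed); Apr 17, 2070 (Thu).
4 of the 5 holidays fall on weekdays; the rest are weekends and were already excluded.
Business days: 45 − 4 = 41.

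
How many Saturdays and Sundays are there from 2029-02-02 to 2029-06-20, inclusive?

2029-02-02 is a Friday.
From 2029-02-02 to 2029-06-20 is 139 days inclusive.
139 = 7 × 19 + 6, so there are 19 full weeks plus 6 extra days.
Each full week contributes 2 weekend days (Sat, Sun): 19 × 2 = 38.
The 6 extra days are Fri, Sat, Sun, Mon, Tue, Wed — 2 of them qualify.
Total: 38 + 2 = 40.

40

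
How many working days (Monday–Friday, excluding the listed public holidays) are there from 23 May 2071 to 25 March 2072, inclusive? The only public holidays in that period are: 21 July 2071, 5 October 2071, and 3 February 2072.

217

23 May 2071 is a Saturday.
From 23 May 2071 to 25 March 2072 is 308 days inclusive.
308 = 7 × 44, so the span is exactly 44 full weeks.
Each full week contributes 5 weekdays (Mon–Fri): 44 × 5 = 220.
Total: 220.
Holidays: 21 July 2071 (Tue); 5 October 2071 (Mon); 3 February 2072 (Wed).
All 3 holidays fall on weekdays, so subtract 3.
Business days: 220 − 3 = 217.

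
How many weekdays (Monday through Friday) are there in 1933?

Jan 1, 1933 is a Sunday.
That's 365 days from start to end, counting both.
365 = 7 × 52 + 1, so there are 52 full weeks plus 1 extra day.
Each full week contributes 5 weekdays (Mon–Fri): 52 × 5 = 260.
The 1 extra day is Sunday — none qualify.
Total: 260 + 0 = 260.

260 weekdays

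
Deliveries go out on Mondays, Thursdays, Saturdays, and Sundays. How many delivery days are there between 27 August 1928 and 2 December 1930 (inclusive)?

27 August 1928 is a Monday.
That's 828 days from start to end, counting both.
828 = 7 × 118 + 2, so there are 118 full weeks plus 2 extra days.
Each full week contributes 4 days from the set (Mon, Thu, Sat, Sun): 118 × 4 = 472.
The 2 extra days are Monday, Tuesday — 1 of them qualifies.
Total: 472 + 1 = 473.

473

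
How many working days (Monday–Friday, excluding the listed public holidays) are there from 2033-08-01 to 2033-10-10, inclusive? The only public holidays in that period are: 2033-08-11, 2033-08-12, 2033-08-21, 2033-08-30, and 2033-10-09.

2033-08-01 is a Monday.
From 2033-08-01 to 2033-10-10 is 71 days inclusive.
71 = 7 × 10 + 1, so there are 10 full weeks plus 1 extra day.
Each full week contributes 5 weekdays (Mon–Fri): 10 × 5 = 50.
The 1 extra day is Monday — 1 of them qualifies.
Total: 50 + 1 = 51.
Holidays: 2033-08-11 (Thu); 2033-08-12 (Fri); 2033-08-21 (Sun); 2033-08-30 (Tue); 2033-10-09 (Sun).
3 of the 5 holidays fall on weekdays; the rest are weekends and were already excluded.
Business days: 51 − 3 = 48.

48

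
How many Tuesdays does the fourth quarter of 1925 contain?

October 1, 1925 is a Thursday.
From October 1, 1925 to December 31, 1925 is 92 days inclusive.
92 = 7 × 13 + 1, so there are 13 full weeks plus 1 extra day.
Each full week contributes one Tuesday: 13 so far.
The 1 extra day is Thu — none qualify.
Total: 13 + 0 = 13.

13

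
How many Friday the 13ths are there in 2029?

2

The 13th falls on a Friday when the month's 13th has weekday Fri.
Jan 13 is Sat; Feb 13 is Tue; Mar 13 is Tue; Apr 13 is Fri ✓; May 13 is Sun; Jun 13 is Wed; Jul 13 is Fri ✓; Aug 13 is Mon; Sep 13 is Thu; Oct 13 is Sat; Nov 13 is Tue; Dec 13 is Thu.
Friday the 13ths: Apr, Jul.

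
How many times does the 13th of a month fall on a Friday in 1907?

The 13th falls on a Friday when the month's 13th has weekday Fri.
Jan 13 is Sun; Feb 13 is Wed; Mar 13 is Wed; Apr 13 is Sat; May 13 is Mon; Jun 13 is Thu; Jul 13 is Sat; Aug 13 is Tue; Sep 13 is Fri ✓; Oct 13 is Sun; Nov 13 is Wed; Dec 13 is Fri ✓.
Friday the 13ths: Sep, Dec.

2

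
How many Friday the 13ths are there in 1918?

The 13th falls on a Friday when the month's 13th has weekday Fri.
Jan 13 is Sun; Feb 13 is Wed; Mar 13 is Wed; Apr 13 is Sat; May 13 is Mon; Jun 13 is Thu; Jul 13 is Sat; Aug 13 is Tue; Sep 13 is Fri ✓; Oct 13 is Sun; Nov 13 is Wed; Dec 13 is Fri ✓.
Friday the 13ths: Sep, Dec.

2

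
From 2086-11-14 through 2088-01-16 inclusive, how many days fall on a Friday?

2086-11-14 is a Thursday.
From 2086-11-14 to 2088-01-16 is 429 days inclusive.
429 = 7 × 61 + 2, so there are 61 full weeks plus 2 extra days.
Each full week contributes one Friday: 61 so far.
The 2 extra days are Thu, Fri — 1 of them qualifies.
Total: 61 + 1 = 62.

62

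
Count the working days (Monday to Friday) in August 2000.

23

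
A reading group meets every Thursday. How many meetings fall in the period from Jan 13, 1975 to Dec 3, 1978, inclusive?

203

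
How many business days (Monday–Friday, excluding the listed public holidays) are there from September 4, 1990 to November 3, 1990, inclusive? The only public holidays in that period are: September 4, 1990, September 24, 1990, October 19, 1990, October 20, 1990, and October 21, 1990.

41

September 4, 1990 is a Tuesday.
The range spans 61 days (inclusive of both endpoints).
61 = 7 × 8 + 5, so there are 8 full weeks plus 5 extra days.
Each full week contributes 5 weekdays (Mon–Fri): 8 × 5 = 40.
The 5 extra days are Tuesday, Wednesday, Thursday, Friday, Saturday — 4 of them qualify.
Total: 40 + 4 = 44.
Holidays: September 4, 1990 (Tue); September 24, 1990 (Mon); October 19, 1990 (Fri); October 20, 1990 (Sat); October 21, 1990 (Sun).
3 of the 5 holidays fall on weekdays; the rest are weekends and were already excluded.
Business days: 44 − 3 = 41.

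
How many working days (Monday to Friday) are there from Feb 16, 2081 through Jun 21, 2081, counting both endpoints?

90 weekdays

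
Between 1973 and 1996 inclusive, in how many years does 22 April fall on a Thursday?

Day of week of April 22 in each year:
1973: Sun, 1974: Mon, 1975: Tue, 1976: Thu ✓, 1977: Fri, 1978: Sat, 1979: Sun, 1980: Tue, 1981: Wed, 1982: Thu ✓, 1983: Fri, 1984: Sun, 1985: Mon, 1986: Tue, 1987: Wed, 1988: Fri, 1989: Sat, 1990: Sun, 1991: Mon, 1992: Wed, 1993: Thu ✓, 1994: Fri, 1995: Sat, 1996: Mon
Thursdays: 1976, 1982, 1993.

3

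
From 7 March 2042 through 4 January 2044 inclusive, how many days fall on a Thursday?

7 March 2042 is a Friday.
The range spans 669 days (inclusive of both endpoints).
669 = 7 × 95 + 4, so there are 95 full weeks plus 4 extra days.
Each full week contributes one Thursday: 95 so far.
The 4 extra days are Fri, Sat, Sun, Mon — none qualify.
Total: 95 + 0 = 95.

95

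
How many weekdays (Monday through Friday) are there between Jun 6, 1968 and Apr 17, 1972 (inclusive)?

1008 weekdays

Jun 6, 1968 is a Thursday.
From Jun 6, 1968 to Apr 17, 1972 is 1412 days inclusive.
1412 = 7 × 201 + 5, so there are 201 full weeks plus 5 extra days.
Each full week contributes 5 weekdays (Mon–Fri): 201 × 5 = 1005.
The 5 extra days are Thu, Fri, Sat, Sun, Mon — 3 of them qualify.
Total: 1005 + 3 = 1008.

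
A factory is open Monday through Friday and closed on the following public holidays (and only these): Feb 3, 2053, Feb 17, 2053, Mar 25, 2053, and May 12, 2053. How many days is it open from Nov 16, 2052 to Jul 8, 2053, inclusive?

163

Nov 16, 2052 is a Saturday.
The range spans 235 days (inclusive of both endpoints).
235 = 7 × 33 + 4, so there are 33 full weeks plus 4 extra days.
Each full week contributes 5 weekdays (Mon–Fri): 33 × 5 = 165.
The 4 extra days are Sat, Sun, Mon, Tue — 2 of them qualify.
Total: 165 + 2 = 167.
Holidays: Feb 3, 2053 (Mon); Feb 17, 2053 (Mon); Mar 25, 2053 (Tue); May 12, 2053 (Mon).
All 4 holidays fall on weekdays, so subtract 4.
Business days: 167 − 4 = 163.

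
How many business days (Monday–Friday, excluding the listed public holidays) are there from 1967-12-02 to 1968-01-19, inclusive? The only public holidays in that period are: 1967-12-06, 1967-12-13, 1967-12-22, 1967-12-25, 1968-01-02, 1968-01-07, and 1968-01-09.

1967-12-02 is a Saturday.
From 1967-12-02 to 1968-01-19 is 49 days inclusive.
49 = 7 × 7, so the span is exactly 7 full weeks.
Each full week contributes 5 weekdays (Mon–Fri): 7 × 5 = 35.
Total: 35.
Holidays: 1967-12-06 (Wed); 1967-12-13 (Wed); 1967-12-22 (Fri); 1967-12-25 (Mon); 1968-01-02 (Tue); 1968-01-07 (Sun); 1968-01-09 (Tue).
6 of the 7 holidays fall on weekdays; the rest are weekends and were already excluded.
Business days: 35 − 6 = 29.

29 business days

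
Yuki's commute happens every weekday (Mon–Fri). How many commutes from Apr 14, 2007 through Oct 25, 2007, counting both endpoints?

139

Apr 14, 2007 is a Saturday.
From Apr 14, 2007 to Oct 25, 2007 is 195 days inclusive.
195 = 7 × 27 + 6, so there are 27 full weeks plus 6 extra days.
Each full week contributes 5 weekdays (Mon–Fri): 27 × 5 = 135.
The 6 extra days are Saturday, Sunday, Monday, Tuesday, Wednesday, Thursday — 4 of them qualify.
Total: 135 + 4 = 139.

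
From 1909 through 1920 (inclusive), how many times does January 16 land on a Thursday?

Day of week of January 16 in each year:
1909: Sat, 1910: Sun, 1911: Mon, 1912: Tue, 1913: Thu ✓, 1914: Fri, 1915: Sat, 1916: Sun, 1917: Tue, 1918: Wed, 1919: Thu ✓, 1920: Fri
Thursdays: 1913, 1919.

2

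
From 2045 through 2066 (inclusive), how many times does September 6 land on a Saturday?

3

Day of week of September 6 in each year:
2045: Wed, 2046: Thu, 2047: Fri, 2048: Sun, 2049: Mon, 2050: Tue, 2051: Wed, 2052: Fri, 2053: Sat ✓, 2054: Sun, 2055: Mon, 2056: Wed, 2057: Thu, 2058: Fri, 2059: Sat ✓, 2060: Mon, 2061: Tue, 2062: Wed, 2063: Thu, 2064: Sat ✓, 2065: Sun, 2066: Mon
Saturdays: 2053, 2059, 2064.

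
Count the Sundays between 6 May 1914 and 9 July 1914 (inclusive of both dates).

6 May 1914 is a Wednesday.
That's 65 days from start to end, counting both.
65 = 7 × 9 + 2, so there are 9 full weeks plus 2 extra days.
Each full week contributes one Sunday: 9 so far.
The 2 extra days are Wednesday, Thursday — none qualify.
Total: 9 + 0 = 9.

9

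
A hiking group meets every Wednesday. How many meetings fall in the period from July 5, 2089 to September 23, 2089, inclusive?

12

July 5, 2089 is a Tuesday.
From July 5, 2089 to September 23, 2089 is 81 days inclusive.
81 = 7 × 11 + 4, so there are 11 full weeks plus 4 extra days.
Each full week contributes one Wednesday: 11 so far.
The 4 extra days are Tue, Wed, Thu, Fri — 1 of them qualifies.
Total: 11 + 1 = 12.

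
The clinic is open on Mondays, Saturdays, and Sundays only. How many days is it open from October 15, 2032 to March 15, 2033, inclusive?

66

October 15, 2032 is a Friday.
That's 152 days from start to end, counting both.
152 = 7 × 21 + 5, so there are 21 full weeks plus 5 extra days.
Each full week contributes 3 days from the set (Mon, Sat, Sun): 21 × 3 = 63.
The 5 extra days are Friday, Saturday, Sunday, Monday, Tuesday — 3 of them qualify.
Total: 63 + 3 = 66.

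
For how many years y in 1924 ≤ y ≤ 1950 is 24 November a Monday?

Day of week of November 24 in each year:
1924: Mon ✓, 1925: Tue, 1926: Wed, 1927: Thu, 1928: Sat, 1929: Sun, 1930: Mon ✓, 1931: Tue, 1932: Thu, 1933: Fri, 1934: Sat, 1935: Sun, 1936: Tue, 1937: Wed, 1938: Thu, 1939: Fri, 1940: Sun, 1941: Mon ✓, 1942: Tue, 1943: Wed, 1944: Fri, 1945: Sat, 1946: Sun, 1947: Mon ✓, 1948: Wed, 1949: Thu, 1950: Fri
Mondays: 1924, 1930, 1941, 1947.

4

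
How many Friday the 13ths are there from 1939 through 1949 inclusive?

18

Friday-the-13ths by year:
1939: Jan, Oct
1940: Sep, Dec
1941: Jun
1942: Feb, Mar, Nov
1943: Aug
1944: Oct
1945: Apr, Jul
1946: Sep, Dec
1947: Jun
1948: Feb, Aug
1949: May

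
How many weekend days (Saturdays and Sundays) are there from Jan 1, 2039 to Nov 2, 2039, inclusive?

88

Jan 1, 2039 is a Saturday.
That's 306 days from start to end, counting both.
306 = 7 × 43 + 5, so there are 43 full weeks plus 5 extra days.
Each full week contributes 2 weekend days (Sat, Sun): 43 × 2 = 86.
The 5 extra days are Saturday, Sunday, Monday, Tuesday, Wednesday — 2 of them qualify.
Total: 86 + 2 = 88.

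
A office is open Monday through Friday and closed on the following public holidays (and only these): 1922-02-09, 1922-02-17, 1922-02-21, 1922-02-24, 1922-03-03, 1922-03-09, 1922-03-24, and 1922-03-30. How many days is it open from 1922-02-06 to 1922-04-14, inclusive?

1922-02-06 is a Monday.
That's 68 days from start to end, counting both.
68 = 7 × 9 + 5, so there are 9 full weeks plus 5 extra days.
Each full week contributes 5 weekdays (Mon–Fri): 9 × 5 = 45.
The 5 extra days are Monday, Tuesday, Wednesday, Thursday, Friday — 5 of them qualify.
Total: 45 + 5 = 50.
Holidays: 1922-02-09 (Thu); 1922-02-17 (Fri); 1922-02-21 (Tue); 1922-02-24 (Fri); 1922-03-03 (Fri); 1922-03-09 (Thu); 1922-03-24 (Fri); 1922-03-30 (Thu).
All 8 holidays fall on weekdays, so subtract 8.
Business days: 50 − 8 = 42.

42 business days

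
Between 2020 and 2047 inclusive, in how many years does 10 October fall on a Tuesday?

4

Day of week of October 10 in each year:
2020: Sat, 2021: Sun, 2022: Mon, 2023: Tue ✓, 2024: Thu, 2025: Fri, 2026: Sat, 2027: Sun, 2028: Tue ✓, 2029: Wed, 2030: Thu, 2031: Fri, 2032: Sun, 2033: Mon, 2034: Tue ✓, 2035: Wed, 2036: Fri, 2037: Sat, 2038: Sun, 2039: Mon, 2040: Wed, 2041: Thu, 2042: Fri, 2043: Sat, 2044: Mon, 2045: Tue ✓, 2046: Wed, 2047: Thu
Tuesdays: 2023, 2028, 2034, 2045.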